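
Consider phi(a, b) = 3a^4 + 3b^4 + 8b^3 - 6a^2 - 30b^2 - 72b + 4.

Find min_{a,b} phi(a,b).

-151

phi(a,b) separates as P(a) + Q(b) + 4, so its minimum is min P + min Q + 4.
P'(a) = 12a(a - 1)(a + 1) vanishes at a ∈ {-1, 0, 1}; Q'(b) = 12(b - 2)(b + 1)(b + 3) vanishes at b ∈ {-3, -1, 2}.
Local minima of P (where P''>0): P(-1)=-3, P(1)=-3. Local minima of Q: Q(-3)=-27, Q(2)=-152.
So the global minimum of phi is P(-1) + Q(2) + 4 = -3 − 152 + 4 = -151, attained at (-1, 2).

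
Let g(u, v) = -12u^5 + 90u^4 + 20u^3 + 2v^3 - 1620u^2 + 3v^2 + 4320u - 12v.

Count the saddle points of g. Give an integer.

g separates as a function of u plus a function of v, so ∇g=0 decouples.
∂g/∂u = -60(u - 4)(u - 3)(u - 2)(u + 3) = 0 at u ∈ {-3, 2, 3, 4}; ∂g/∂v = 6(v - 1)(v + 2) = 0 at v ∈ {-2, 1}.
The Hessian is diagonal: diag(g_uu, g_vv). Second derivatives: g_uu(-3)=12600, g_uu(2)=-600, g_uu(3)=360, g_uu(4)=-840; g_vv(-2)=-18, g_vv(1)=18.
Saddle points occur where the two diagonal entries have opposite signs: (-3, -2), (2, 1), (3, -2), (4, 1). Count: 4.

4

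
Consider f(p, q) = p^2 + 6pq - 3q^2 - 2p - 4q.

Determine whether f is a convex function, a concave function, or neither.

neither

f is quadratic, so its Hessian is the constant matrix H = [[2, 6], [6, -6]].
det(H) = -48, tr(H) = -4.
det(H) < 0, so H is indefinite: neither convex nor concave.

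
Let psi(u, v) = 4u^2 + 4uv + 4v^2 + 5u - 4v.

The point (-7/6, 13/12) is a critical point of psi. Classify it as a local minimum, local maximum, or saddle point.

The Hessian of psi is constant: H = [[8, 4], [4, 8]].
det(H) = 8·8 − 4² = 48.
det(H) > 0 and tr(H) = 16 > 0, so H is positive definite and the point is a local minimum.

local minimum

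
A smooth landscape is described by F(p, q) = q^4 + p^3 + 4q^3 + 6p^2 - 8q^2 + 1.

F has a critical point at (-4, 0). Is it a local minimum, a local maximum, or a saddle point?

local maximum

The mixed partial ∂²F/∂p∂q is 0, so the Hessian at any point is diag(F_pp, F_qq) = diag(6(p + 2), 4(3q^2 + 6q - 4)).
At (-4, 0): H = diag(-12, -16).
Both eigenvalues are negative, so H is negative definite: a local maximum.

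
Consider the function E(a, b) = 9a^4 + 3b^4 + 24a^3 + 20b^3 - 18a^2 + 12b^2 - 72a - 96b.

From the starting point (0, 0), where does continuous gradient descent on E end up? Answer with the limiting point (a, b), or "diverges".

E is separable, so gradient descent decouples: a follows -∂E/∂a, b follows -∂E/∂b.
∂E/∂a = 36(a - 1)(a + 1)(a + 2); at a=0 this is -72, so a increases.
∂E/∂b = 12(b - 1)(b + 2)(b + 4); at b=0 this is -96, so b increases.
a converges to its nearest critical value 1 (a local min of the a-part); b converges to 1. The iterate converges to (1, 1).

(1, 1)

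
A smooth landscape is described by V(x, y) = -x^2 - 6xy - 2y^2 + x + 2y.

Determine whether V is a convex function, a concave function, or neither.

V is quadratic, so its Hessian is the constant matrix H = [[-2, -6], [-6, -4]].
det(H) = -28, tr(H) = -6.
det(H) < 0, so H is indefinite: neither convex nor concave.

neither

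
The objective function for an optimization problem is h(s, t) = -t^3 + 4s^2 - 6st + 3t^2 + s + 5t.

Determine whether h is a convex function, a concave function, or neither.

neither

The term -t^3 is cubic, so the Hessian is not constant.
∂²h/∂t² = -6t + 6, which takes both signs as t varies (negative for sufficiently large t). A diagonal entry of the Hessian changing sign means the Hessian is neither positive- nor negative-semidefinite on all of R^2.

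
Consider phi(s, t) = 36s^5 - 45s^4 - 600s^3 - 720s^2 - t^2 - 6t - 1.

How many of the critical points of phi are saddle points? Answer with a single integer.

phi separates as a function of s plus a function of t, so ∇phi=0 decouples.
∂phi/∂s = 180s(s - 4)(s + 1)(s + 2) = 0 at s ∈ {-2, -1, 0, 4}; ∂phi/∂t = -2(t + 3) = 0 at t ∈ {-3}.
The Hessian is diagonal: diag(phi_ss, phi_tt). Second derivatives: phi_ss(-2)=-2160, phi_ss(-1)=900, phi_ss(0)=-1440, phi_ss(4)=21600; phi_tt(-3)=-2.
Saddle points occur where the two diagonal entries have opposite signs: (-1, -3), (4, -3). Count: 2.

2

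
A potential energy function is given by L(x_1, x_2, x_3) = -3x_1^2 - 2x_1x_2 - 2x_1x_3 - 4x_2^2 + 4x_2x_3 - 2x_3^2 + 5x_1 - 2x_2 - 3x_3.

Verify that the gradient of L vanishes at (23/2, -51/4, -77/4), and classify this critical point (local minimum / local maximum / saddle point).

∇L = (-6x_1 - 2x_2 - 2x_3 + 5, -2x_1 - 8x_2 + 4x_3 - 2, -2x_1 + 4x_2 - 4x_3 - 3); substituting (23/2, -51/4, -77/4) gives ∇L = (0, 0, 0), so (23/2, -51/4, -77/4) is indeed a critical point.
The Hessian is constant: H = [[-6, -2, -2], [-2, -8, 4], [-2, 4, -4]].
Leading principal minors: Δ₁ = -6, Δ₂ = 44, Δ₃ = -16.
The minors alternate sign starting negative (−, +, −), so H is negative definite: a local maximum.

local maximum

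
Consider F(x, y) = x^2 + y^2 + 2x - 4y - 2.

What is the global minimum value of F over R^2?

-7

F(x,y) separates as P(x) + Q(y) − 2, so its minimum is min P + min Q − 2.
P'(x) = 2x + 2 vanishes at x ∈ {-1}; Q'(y) = 2y - 4 vanishes at y ∈ {2}.
Local minima of P (where P''>0): P(-1)=-1. Local minima of Q: Q(2)=-4.
So the global minimum of F is P(-1) + Q(2) − 2 = -1 − 4 − 2 = -7, attained at (-1, 2).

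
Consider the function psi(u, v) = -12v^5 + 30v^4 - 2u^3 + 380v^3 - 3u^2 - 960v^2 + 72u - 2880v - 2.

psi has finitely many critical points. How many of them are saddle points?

psi separates as a function of u plus a function of v, so ∇psi=0 decouples.
∂psi/∂u = -6(u - 3)(u + 4) = 0 at u ∈ {-4, 3}; ∂psi/∂v = -60(v - 4)(v - 3)(v + 1)(v + 4) = 0 at v ∈ {-4, -1, 3, 4}.
The Hessian is diagonal: diag(psi_uu, psi_vv). Second derivatives: psi_uu(-4)=42, psi_uu(3)=-42; psi_vv(-4)=10080, psi_vv(-1)=-3600, psi_vv(3)=1680, psi_vv(4)=-2400.
Saddle points occur where the two diagonal entries have opposite signs: (-4, -1), (-4, 4), (3, -4), (3, 3). Count: 4.

4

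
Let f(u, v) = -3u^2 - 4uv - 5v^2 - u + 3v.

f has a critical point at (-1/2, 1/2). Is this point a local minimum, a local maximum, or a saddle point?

The Hessian of f is constant: H = [[-6, -4], [-4, -10]].
det(H) = (-6)·(-10) − (-4)² = 44.
det(H) > 0 and tr(H) = -16 < 0, so H is negative definite and the point is a local maximum.

local maximum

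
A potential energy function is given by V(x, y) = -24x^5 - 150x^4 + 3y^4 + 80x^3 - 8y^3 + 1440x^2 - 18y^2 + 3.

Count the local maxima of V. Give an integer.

2

V separates as a function of x plus a function of y, so ∇V=0 decouples.
∂V/∂x = -120x(x - 2)(x + 3)(x + 4) = 0 at x ∈ {-4, -3, 0, 2}; ∂V/∂y = 12y(y - 3)(y + 1) = 0 at y ∈ {-1, 0, 3}.
The Hessian is diagonal: diag(V_xx, V_yy). Second derivatives: V_xx(-4)=2880, V_xx(-3)=-1800, V_xx(0)=2880, V_xx(2)=-7200; V_yy(-1)=48, V_yy(0)=-36, V_yy(3)=144.
Local maxima occur where both diagonal entries negative: (-3, 0), (2, 0). Count: 2.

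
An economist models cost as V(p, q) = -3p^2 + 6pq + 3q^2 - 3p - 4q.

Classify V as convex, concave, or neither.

neither

V is quadratic, so its Hessian is the constant matrix H = [[-6, 6], [6, 6]].
det(H) = -72, tr(H) = 0.
det(H) < 0, so H is indefinite: neither convex nor concave.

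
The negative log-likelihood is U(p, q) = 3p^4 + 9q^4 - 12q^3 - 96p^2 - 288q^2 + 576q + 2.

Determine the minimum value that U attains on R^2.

-4606

U(p,q) separates as A(p) + B(q) + 2, so its minimum is min A + min B + 2.
A'(p) = 12p(p - 4)(p + 4) vanishes at p ∈ {-4, 0, 4}; B'(q) = 36(q - 4)(q - 1)(q + 4) vanishes at q ∈ {-4, 1, 4}.
Local minima of A (where A''>0): A(-4)=-768, A(4)=-768. Local minima of B: B(-4)=-3840, B(4)=-768.
So the global minimum of U is A(-4) + B(-4) + 2 = -768 − 3840 + 2 = -4606, attained at (-4, -4).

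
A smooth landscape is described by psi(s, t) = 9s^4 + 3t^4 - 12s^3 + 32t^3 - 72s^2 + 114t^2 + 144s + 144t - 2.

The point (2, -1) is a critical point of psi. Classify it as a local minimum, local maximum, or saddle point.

local minimum

The mixed partial ∂²psi/∂s∂t is 0, so the Hessian at any point is diag(psi_ss, psi_tt) = diag(36(3s^2 - 2s - 4), 12(3t^2 + 16t + 19)).
At (2, -1): H = diag(144, 72).
Both eigenvalues are positive, so H is positive definite: a local minimum.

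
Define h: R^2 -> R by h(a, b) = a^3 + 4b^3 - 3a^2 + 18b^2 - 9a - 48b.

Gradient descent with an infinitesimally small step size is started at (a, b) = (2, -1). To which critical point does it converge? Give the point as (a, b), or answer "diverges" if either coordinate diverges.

(3, 1)

h is separable, so gradient descent decouples: a follows -∂h/∂a, b follows -∂h/∂b.
∂h/∂a = 3(a - 3)(a + 1); at a=2 this is -9, so a increases.
∂h/∂b = 12(b - 1)(b + 4); at b=-1 this is -72, so b increases.
a converges to its nearest critical value 3 (a local min of the a-part); b converges to 1. The iterate converges to (3, 1).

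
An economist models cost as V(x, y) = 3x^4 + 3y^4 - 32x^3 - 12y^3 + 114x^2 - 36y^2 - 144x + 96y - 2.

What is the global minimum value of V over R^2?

V(x,y) separates as P(x) + Q(y) − 2, so its minimum is min P + min Q − 2.
P'(x) = 12(x - 4)(x - 3)(x - 1) vanishes at x ∈ {1, 3, 4}; Q'(y) = 12(y - 4)(y - 1)(y + 2) vanishes at y ∈ {-2, 1, 4}.
Local minima of P (where P''>0): P(1)=-59, P(4)=-32. Local minima of Q: Q(-2)=-192, Q(4)=-192.
So the global minimum of V is P(1) + Q(-2) − 2 = -59 − 192 − 2 = -253, attained at (1, -2).

-253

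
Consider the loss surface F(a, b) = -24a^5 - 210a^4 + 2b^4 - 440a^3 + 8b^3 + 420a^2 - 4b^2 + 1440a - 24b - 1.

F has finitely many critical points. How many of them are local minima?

F separates as a function of a plus a function of b, so ∇F=0 decouples.
∂F/∂a = -120(a - 1)(a + 1)(a + 3)(a + 4) = 0 at a ∈ {-4, -3, -1, 1}; ∂F/∂b = 8(b - 1)(b + 1)(b + 3) = 0 at b ∈ {-3, -1, 1}.
The Hessian is diagonal: diag(F_aa, F_bb). Second derivatives: F_aa(-4)=1800, F_aa(-3)=-960, F_aa(-1)=1440, F_aa(1)=-4800; F_bb(-3)=64, F_bb(-1)=-32, F_bb(1)=64.
Local minima occur where both diagonal entries positive: (-4, -3), (-4, 1), (-1, -3), (-1, 1). Count: 4.

4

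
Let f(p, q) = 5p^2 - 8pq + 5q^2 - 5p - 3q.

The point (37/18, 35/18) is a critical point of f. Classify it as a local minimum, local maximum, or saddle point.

The Hessian of f is constant: H = [[10, -8], [-8, 10]].
det(H) = 10·10 − (-8)² = 36.
det(H) > 0 and tr(H) = 20 > 0, so H is positive definite and the point is a local minimum.

local minimum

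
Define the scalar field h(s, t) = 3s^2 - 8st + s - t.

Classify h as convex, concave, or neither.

neither

h is quadratic, so its Hessian is the constant matrix H = [[6, -8], [-8, 0]].
det(H) = -64, tr(H) = 6.
det(H) < 0, so H is indefinite: neither convex nor concave.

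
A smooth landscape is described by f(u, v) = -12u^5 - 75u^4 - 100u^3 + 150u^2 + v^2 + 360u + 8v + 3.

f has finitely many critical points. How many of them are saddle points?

f separates as a function of u plus a function of v, so ∇f=0 decouples.
∂f/∂u = -60(u - 1)(u + 1)(u + 2)(u + 3) = 0 at u ∈ {-3, -2, -1, 1}; ∂f/∂v = 2(v + 4) = 0 at v ∈ {-4}.
The Hessian is diagonal: diag(f_uu, f_vv). Second derivatives: f_uu(-3)=480, f_uu(-2)=-180, f_uu(-1)=240, f_uu(1)=-1440; f_vv(-4)=2.
Saddle points occur where the two diagonal entries have opposite signs: (-2, -4), (1, -4). Count: 2.

2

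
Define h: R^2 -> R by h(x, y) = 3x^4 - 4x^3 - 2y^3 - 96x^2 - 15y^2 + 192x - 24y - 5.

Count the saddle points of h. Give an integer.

h separates as a function of x plus a function of y, so ∇h=0 decouples.
∂h/∂x = 12(x - 4)(x - 1)(x + 4) = 0 at x ∈ {-4, 1, 4}; ∂h/∂y = -6(y + 1)(y + 4) = 0 at y ∈ {-4, -1}.
The Hessian is diagonal: diag(h_xx, h_yy). Second derivatives: h_xx(-4)=480, h_xx(1)=-180, h_xx(4)=288; h_yy(-4)=18, h_yy(-1)=-18.
Saddle points occur where the two diagonal entries have opposite signs: (-4, -1), (1, -4), (4, -1). Count: 3.

3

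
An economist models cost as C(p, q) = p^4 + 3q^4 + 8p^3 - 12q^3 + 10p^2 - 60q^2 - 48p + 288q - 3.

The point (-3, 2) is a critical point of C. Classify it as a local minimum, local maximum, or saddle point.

The mixed partial ∂²C/∂p∂q is 0, so the Hessian at any point is diag(C_pp, C_qq) = diag(4(3p^2 + 12p + 5), 12(3q^2 - 6q - 10)).
At (-3, 2): H = diag(-16, -120).
Both eigenvalues are negative, so H is negative definite: a local maximum.

local maximum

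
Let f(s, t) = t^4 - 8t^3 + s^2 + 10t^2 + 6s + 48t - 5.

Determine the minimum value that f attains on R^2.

-43

f(s,t) separates as P(s) + Q(t) − 5, so its minimum is min P + min Q − 5.
P'(s) = 2s + 6 vanishes at s ∈ {-3}; Q'(t) = 4(t - 4)(t - 3)(t + 1) vanishes at t ∈ {-1, 3, 4}.
Local minima of P (where P''>0): P(-3)=-9. Local minima of Q: Q(-1)=-29, Q(4)=96.
So the global minimum of f is P(-3) + Q(-1) − 5 = -9 − 29 − 5 = -43, attained at (-3, -1).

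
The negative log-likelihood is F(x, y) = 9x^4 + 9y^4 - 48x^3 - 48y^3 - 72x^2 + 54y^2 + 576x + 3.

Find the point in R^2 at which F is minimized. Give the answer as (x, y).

F(x,y) separates as P(x) + Q(y) + 3, so its minimum is min P + min Q + 3.
P'(x) = 36(x - 4)(x - 2)(x + 2) vanishes at x ∈ {-2, 2, 4}; Q'(y) = 36y(y - 3)(y - 1) vanishes at y ∈ {0, 1, 3}.
Local minima of P (where P''>0): P(-2)=-912, P(4)=384. Local minima of Q: Q(0)=0, Q(3)=-81.
So the global minimum of F is P(-2) + Q(3) + 3 = -912 − 81 + 3 = -990, attained at (-2, 3).

(-2, 3)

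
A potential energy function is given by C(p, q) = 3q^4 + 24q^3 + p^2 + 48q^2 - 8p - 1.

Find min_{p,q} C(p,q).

C(p,q) separates as A(p) + B(q) − 1, so its minimum is min A + min B − 1.
A'(p) = 2p - 8 vanishes at p ∈ {4}; B'(q) = 12q(q + 2)(q + 4) vanishes at q ∈ {-4, -2, 0}.
Local minima of A (where A''>0): A(4)=-16. Local minima of B: B(-4)=0, B(0)=0.
So the global minimum of C is A(4) + B(-4) − 1 = -16 + 0 − 1 = -17, attained at (4, -4).

-17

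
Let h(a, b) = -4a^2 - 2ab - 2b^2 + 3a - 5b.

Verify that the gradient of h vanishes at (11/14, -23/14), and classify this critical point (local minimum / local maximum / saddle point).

∇h = (-8a - 2b + 3, -2a - 4b - 5); substituting (11/14, -23/14) gives ∇h = (0, 0), so (11/14, -23/14) is indeed a critical point.
The Hessian of h is constant: H = [[-8, -2], [-2, -4]].
det(H) = (-8)·(-4) − (-2)² = 28.
det(H) > 0 and tr(H) = -12 < 0, so H is negative definite and the point is a local maximum.

local maximum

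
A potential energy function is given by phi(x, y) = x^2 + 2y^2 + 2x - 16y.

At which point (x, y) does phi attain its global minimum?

phi(x,y) separates as P(x) + Q(y), so its minimum is min P + min Q.
P'(x) = 2x + 2 vanishes at x ∈ {-1}; Q'(y) = 4y - 16 vanishes at y ∈ {4}.
Local minima of P (where P''>0): P(-1)=-1. Local minima of Q: Q(4)=-32.
So the global minimum of phi is P(-1) + Q(4) = -1 − 32 = -33, attained at (-1, 4).

(-1, 4)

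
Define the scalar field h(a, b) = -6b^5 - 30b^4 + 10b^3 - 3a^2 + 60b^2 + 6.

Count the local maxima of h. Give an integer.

h separates as a function of a plus a function of b, so ∇h=0 decouples.
∂h/∂a = -6a = 0 at a ∈ {0}; ∂h/∂b = -30b(b - 1)(b + 1)(b + 4) = 0 at b ∈ {-4, -1, 0, 1}.
The Hessian is diagonal: diag(h_aa, h_bb). Second derivatives: h_aa(0)=-6; h_bb(-4)=1800, h_bb(-1)=-180, h_bb(0)=120, h_bb(1)=-300.
Local maxima occur where both diagonal entries negative: (0, -1), (0, 1). Count: 2.

2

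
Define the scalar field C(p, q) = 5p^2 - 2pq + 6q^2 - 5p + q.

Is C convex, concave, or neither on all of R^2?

convex

C is quadratic, so its Hessian is the constant matrix H = [[10, -2], [-2, 12]].
det(H) = 116, tr(H) = 22.
det(H) > 0 and tr(H) > 0, so H is positive definite everywhere: convex.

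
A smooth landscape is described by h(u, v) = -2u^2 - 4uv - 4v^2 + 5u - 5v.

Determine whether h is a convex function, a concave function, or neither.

concave

h is quadratic, so its Hessian is the constant matrix H = [[-4, -4], [-4, -8]].
det(H) = 16, tr(H) = -12.
det(H) > 0 and tr(H) < 0, so H is negative definite everywhere: concave.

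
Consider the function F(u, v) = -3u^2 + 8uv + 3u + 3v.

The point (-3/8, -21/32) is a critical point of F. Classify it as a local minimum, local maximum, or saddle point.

The Hessian of F is constant: H = [[-6, 8], [8, 0]].
det(H) = (-6)·0 − 8² = -64.
Since det(H) < 0, H is indefinite and the critical point is a saddle point.

saddle point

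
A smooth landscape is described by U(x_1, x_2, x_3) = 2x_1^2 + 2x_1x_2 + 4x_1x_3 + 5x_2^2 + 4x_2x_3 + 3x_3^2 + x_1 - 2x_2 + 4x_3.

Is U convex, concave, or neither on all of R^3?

convex

U is quadratic, so its Hessian is the constant matrix H = [[4, 2, 4], [2, 10, 4], [4, 4, 6]].
Leading principal minors: 4, 36, 56.
All positive ⇒ H ≻ 0 ⇒ convex.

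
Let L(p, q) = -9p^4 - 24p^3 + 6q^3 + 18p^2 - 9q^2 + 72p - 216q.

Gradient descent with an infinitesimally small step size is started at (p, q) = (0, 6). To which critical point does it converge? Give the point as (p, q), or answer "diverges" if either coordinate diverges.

(-1, 4)

L is separable, so gradient descent decouples: p follows -∂L/∂p, q follows -∂L/∂q.
∂L/∂p = -36(p - 1)(p + 1)(p + 2); at p=0 this is 72, so p decreases.
∂L/∂q = 18(q - 4)(q + 3); at q=6 this is 324, so q decreases.
p converges to its nearest critical value -1 (a local min of the p-part); q converges to 4. The iterate converges to (-1, 4).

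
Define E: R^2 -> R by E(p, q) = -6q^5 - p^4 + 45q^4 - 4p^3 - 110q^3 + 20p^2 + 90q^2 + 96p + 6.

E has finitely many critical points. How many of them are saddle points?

6

E separates as a function of p plus a function of q, so ∇E=0 decouples.
∂E/∂p = -4(p - 3)(p + 2)(p + 4) = 0 at p ∈ {-4, -2, 3}; ∂E/∂q = -30q(q - 3)(q - 2)(q - 1) = 0 at q ∈ {0, 1, 2, 3}.
The Hessian is diagonal: diag(E_pp, E_qq). Second derivatives: E_pp(-4)=-56, E_pp(-2)=40, E_pp(3)=-140; E_qq(0)=180, E_qq(1)=-60, E_qq(2)=60, E_qq(3)=-180.
Saddle points occur where the two diagonal entries have opposite signs: (-4, 0), (-4, 2), (-2, 1), (-2, 3), (3, 0), (3, 2). Count: 6.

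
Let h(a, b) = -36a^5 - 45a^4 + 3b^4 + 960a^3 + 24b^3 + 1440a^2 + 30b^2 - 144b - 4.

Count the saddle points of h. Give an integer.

h separates as a function of a plus a function of b, so ∇h=0 decouples.
∂h/∂a = -180a(a - 4)(a + 1)(a + 4) = 0 at a ∈ {-4, -1, 0, 4}; ∂h/∂b = 12(b - 1)(b + 3)(b + 4) = 0 at b ∈ {-4, -3, 1}.
The Hessian is diagonal: diag(h_aa, h_bb). Second derivatives: h_aa(-4)=17280, h_aa(-1)=-2700, h_aa(0)=2880, h_aa(4)=-28800; h_bb(-4)=60, h_bb(-3)=-48, h_bb(1)=240.
Saddle points occur where the two diagonal entries have opposite signs: (-4, -3), (-1, -4), (-1, 1), (0, -3), (4, -4), (4, 1). Count: 6.

6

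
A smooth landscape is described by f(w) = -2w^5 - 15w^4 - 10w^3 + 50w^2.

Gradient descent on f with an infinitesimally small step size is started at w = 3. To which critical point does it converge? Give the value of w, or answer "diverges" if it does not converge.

f'(w) = -10w(w - 1)(w + 2)(w + 5), so f'(3) = -2400.
Gradient descent moves in the -f' direction, i.e. w is increasing.
There is no critical point above w=3, and f' keeps the same sign, so the iterate runs off to +∞.

diverges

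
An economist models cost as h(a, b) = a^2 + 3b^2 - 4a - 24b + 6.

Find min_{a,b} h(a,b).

h(a,b) separates as P(a) + Q(b) + 6, so its minimum is min P + min Q + 6.
P'(a) = 2a - 4 vanishes at a ∈ {2}; Q'(b) = 6b - 24 vanishes at b ∈ {4}.
Local minima of P (where P''>0): P(2)=-4. Local minima of Q: Q(4)=-48.
So the global minimum of h is P(2) + Q(4) + 6 = -4 − 48 + 6 = -46, attained at (2, 4).

-46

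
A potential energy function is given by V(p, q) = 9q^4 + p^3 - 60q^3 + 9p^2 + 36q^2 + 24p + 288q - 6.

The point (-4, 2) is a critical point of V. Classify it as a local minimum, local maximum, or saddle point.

local maximum

The mixed partial ∂²V/∂p∂q is 0, so the Hessian at any point is diag(V_pp, V_qq) = diag(6(p + 3), 36(3q^2 - 10q + 2)).
At (-4, 2): H = diag(-6, -216).
Both eigenvalues are negative, so H is negative definite: a local maximum.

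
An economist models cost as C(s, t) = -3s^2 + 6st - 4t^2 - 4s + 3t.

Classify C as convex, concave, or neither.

C is quadratic, so its Hessian is the constant matrix H = [[-6, 6], [6, -8]].
det(H) = 12, tr(H) = -14.
det(H) > 0 and tr(H) < 0, so H is negative definite everywhere: concave.

concave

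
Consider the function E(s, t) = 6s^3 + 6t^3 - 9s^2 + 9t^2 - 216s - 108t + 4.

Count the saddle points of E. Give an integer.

2

E separates as a function of s plus a function of t, so ∇E=0 decouples.
∂E/∂s = 18(s - 4)(s + 3) = 0 at s ∈ {-3, 4}; ∂E/∂t = 18(t - 2)(t + 3) = 0 at t ∈ {-3, 2}.
The Hessian is diagonal: diag(E_ss, E_tt). Second derivatives: E_ss(-3)=-126, E_ss(4)=126; E_tt(-3)=-90, E_tt(2)=90.
Saddle points occur where the two diagonal entries have opposite signs: (-3, 2), (4, -3). Count: 2.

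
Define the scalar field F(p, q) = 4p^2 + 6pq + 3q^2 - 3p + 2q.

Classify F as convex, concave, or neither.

F is quadratic, so its Hessian is the constant matrix H = [[8, 6], [6, 6]].
det(H) = 12, tr(H) = 14.
det(H) > 0 and tr(H) > 0, so H is positive definite everywhere: convex.

convex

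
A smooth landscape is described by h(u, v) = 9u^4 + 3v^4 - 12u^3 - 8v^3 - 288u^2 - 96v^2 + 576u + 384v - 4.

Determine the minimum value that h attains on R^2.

h(u,v) separates as P(u) + Q(v) − 4, so its minimum is min P + min Q − 4.
P'(u) = 36(u - 4)(u - 1)(u + 4) vanishes at u ∈ {-4, 1, 4}; Q'(v) = 12(v - 4)(v - 2)(v + 4) vanishes at v ∈ {-4, 2, 4}.
Local minima of P (where P''>0): P(-4)=-3840, P(4)=-768. Local minima of Q: Q(-4)=-1792, Q(4)=256.
So the global minimum of h is P(-4) + Q(-4) − 4 = -3840 − 1792 − 4 = -5636, attained at (-4, -4).

-5636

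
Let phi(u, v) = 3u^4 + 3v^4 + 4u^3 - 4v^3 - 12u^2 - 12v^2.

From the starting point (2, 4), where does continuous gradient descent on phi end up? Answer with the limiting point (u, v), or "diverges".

phi is separable, so gradient descent decouples: u follows -∂phi/∂u, v follows -∂phi/∂v.
∂phi/∂u = 12u(u - 1)(u + 2); at u=2 this is 96, so u decreases.
∂phi/∂v = 12v(v - 2)(v + 1); at v=4 this is 480, so v decreases.
u converges to its nearest critical value 1 (a local min of the u-part); v converges to 2. The iterate converges to (1, 2).

(1, 2)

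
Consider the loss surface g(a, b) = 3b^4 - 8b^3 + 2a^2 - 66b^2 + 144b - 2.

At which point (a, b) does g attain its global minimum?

g(a,b) separates as P(a) + Q(b) − 2, so its minimum is min P + min Q − 2.
P'(a) = 4a vanishes at a ∈ {0}; Q'(b) = 12(b - 4)(b - 1)(b + 3) vanishes at b ∈ {-3, 1, 4}.
Local minima of P (where P''>0): P(0)=0. Local minima of Q: Q(-3)=-567, Q(4)=-224.
So the global minimum of g is P(0) + Q(-3) − 2 = 0 − 567 − 2 = -569, attained at (0, -3).

(0, -3)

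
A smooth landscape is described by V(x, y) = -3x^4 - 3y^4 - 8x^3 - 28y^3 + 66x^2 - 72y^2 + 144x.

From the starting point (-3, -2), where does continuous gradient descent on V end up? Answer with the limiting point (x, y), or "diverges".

(-1, -3)

V is separable, so gradient descent decouples: x follows -∂V/∂x, y follows -∂V/∂y.
∂V/∂x = -12(x - 3)(x + 1)(x + 4); at x=-3 this is -144, so x increases.
∂V/∂y = -12y(y + 3)(y + 4); at y=-2 this is 48, so y decreases.
x converges to its nearest critical value -1 (a local min of the x-part); y converges to -3. The iterate converges to (-1, -3).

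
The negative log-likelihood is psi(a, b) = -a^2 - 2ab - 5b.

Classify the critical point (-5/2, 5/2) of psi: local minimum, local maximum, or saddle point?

saddle point

The Hessian of psi is constant: H = [[-2, -2], [-2, 0]].
det(H) = (-2)·0 − (-2)² = -4.
Since det(H) < 0, H is indefinite and the critical point is a saddle point.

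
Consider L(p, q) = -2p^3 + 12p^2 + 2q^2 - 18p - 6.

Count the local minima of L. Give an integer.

L separates as a function of p plus a function of q, so ∇L=0 decouples.
∂L/∂p = -6(p - 3)(p - 1) = 0 at p ∈ {1, 3}; ∂L/∂q = 4q = 0 at q ∈ {0}.
The Hessian is diagonal: diag(L_pp, L_qq). Second derivatives: L_pp(1)=12, L_pp(3)=-12; L_qq(0)=4.
Local minima occur where both diagonal entries positive: (1, 0). Count: 1.

1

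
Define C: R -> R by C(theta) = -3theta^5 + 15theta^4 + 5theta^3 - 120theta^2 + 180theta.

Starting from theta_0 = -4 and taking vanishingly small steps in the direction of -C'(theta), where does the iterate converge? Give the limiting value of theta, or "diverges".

-2

C'(theta) = -15(theta - 3)(theta - 2)(theta - 1)(theta + 2), so C'(-4) = -6300.
Gradient descent moves in the -C' direction, i.e. theta is increasing.
The nearest critical point in that direction is theta = -2, where C'' = 900 > 0 (a local minimum). The iterate converges there.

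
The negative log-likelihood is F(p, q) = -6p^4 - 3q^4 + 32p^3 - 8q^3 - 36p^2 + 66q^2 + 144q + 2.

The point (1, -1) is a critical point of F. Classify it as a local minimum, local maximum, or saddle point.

The mixed partial ∂²F/∂p∂q is 0, so the Hessian at any point is diag(F_pp, F_qq) = diag(24(-3p^2 + 8p - 3), 12(-3q^2 - 4q + 11)).
At (1, -1): H = diag(48, 144).
Both eigenvalues are positive, so H is positive definite: a local minimum.

local minimum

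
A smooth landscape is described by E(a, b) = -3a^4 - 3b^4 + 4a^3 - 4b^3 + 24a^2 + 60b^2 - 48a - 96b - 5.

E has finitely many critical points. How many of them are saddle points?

4

E separates as a function of a plus a function of b, so ∇E=0 decouples.
∂E/∂a = -12(a - 2)(a - 1)(a + 2) = 0 at a ∈ {-2, 1, 2}; ∂E/∂b = -12(b - 2)(b - 1)(b + 4) = 0 at b ∈ {-4, 1, 2}.
The Hessian is diagonal: diag(E_aa, E_bb). Second derivatives: E_aa(-2)=-144, E_aa(1)=36, E_aa(2)=-48; E_bb(-4)=-360, E_bb(1)=60, E_bb(2)=-72.
Saddle points occur where the two diagonal entries have opposite signs: (-2, 1), (1, -4), (1, 2), (2, 1). Count: 4.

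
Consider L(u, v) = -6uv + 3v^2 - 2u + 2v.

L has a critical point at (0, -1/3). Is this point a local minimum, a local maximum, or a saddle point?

The Hessian of L is constant: H = [[0, -6], [-6, 6]].
det(H) = 0·6 − (-6)² = -36.
Since det(H) < 0, H is indefinite and the critical point is a saddle point.

saddle point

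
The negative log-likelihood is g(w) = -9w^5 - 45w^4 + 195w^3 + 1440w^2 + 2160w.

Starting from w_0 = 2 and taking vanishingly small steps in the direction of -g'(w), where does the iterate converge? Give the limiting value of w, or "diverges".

g'(w) = -45(w - 4)(w + 1)(w + 3)(w + 4), so g'(2) = 8100.
Gradient descent moves in the -g' direction, i.e. w is decreasing.
The nearest critical point in that direction is w = -1, where g'' = 1350 > 0 (a local minimum). The iterate converges there.

-1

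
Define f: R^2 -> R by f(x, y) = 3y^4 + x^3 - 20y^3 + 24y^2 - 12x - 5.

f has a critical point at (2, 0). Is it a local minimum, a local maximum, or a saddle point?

The mixed partial ∂²f/∂x∂y is 0, so the Hessian at any point is diag(f_xx, f_yy) = diag(6x, 12(3y^2 - 10y + 4)).
At (2, 0): H = diag(12, 48).
Both eigenvalues are positive, so H is positive definite: a local minimum.

local minimum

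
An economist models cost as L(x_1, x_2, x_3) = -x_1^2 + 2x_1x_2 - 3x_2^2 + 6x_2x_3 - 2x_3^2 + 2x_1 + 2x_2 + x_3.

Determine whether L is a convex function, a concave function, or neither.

neither

L is quadratic, so its Hessian is the constant matrix H = [[-2, 2, 0], [2, -6, 6], [0, 6, -4]].
Leading principal minors: -2, 8, 40.
Neither pattern holds ⇒ H is indefinite ⇒ neither convex nor concave.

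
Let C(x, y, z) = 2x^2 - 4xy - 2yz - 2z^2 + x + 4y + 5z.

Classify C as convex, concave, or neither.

C is quadratic, so its Hessian is the constant matrix H = [[4, -4, 0], [-4, 0, -2], [0, -2, -4]].
Leading principal minors: 4, -16, 48.
Neither pattern holds ⇒ H is indefinite ⇒ neither convex nor concave.

neither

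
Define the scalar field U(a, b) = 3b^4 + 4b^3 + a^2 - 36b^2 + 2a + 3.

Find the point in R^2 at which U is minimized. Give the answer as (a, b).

U(a,b) separates as P(a) + Q(b) + 3, so its minimum is min P + min Q + 3.
P'(a) = 2a + 2 vanishes at a ∈ {-1}; Q'(b) = 12b(b - 2)(b + 3) vanishes at b ∈ {-3, 0, 2}.
Local minima of P (where P''>0): P(-1)=-1. Local minima of Q: Q(-3)=-189, Q(2)=-64.
So the global minimum of U is P(-1) + Q(-3) + 3 = -1 − 189 + 3 = -187, attained at (-1, -3).

(-1, -3)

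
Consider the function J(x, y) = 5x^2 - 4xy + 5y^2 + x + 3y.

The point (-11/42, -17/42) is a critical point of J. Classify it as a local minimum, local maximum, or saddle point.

The Hessian of J is constant: H = [[10, -4], [-4, 10]].
det(H) = 10·10 − (-4)² = 84.
det(H) > 0 and tr(H) = 20 > 0, so H is positive definite and the point is a local minimum.

local minimum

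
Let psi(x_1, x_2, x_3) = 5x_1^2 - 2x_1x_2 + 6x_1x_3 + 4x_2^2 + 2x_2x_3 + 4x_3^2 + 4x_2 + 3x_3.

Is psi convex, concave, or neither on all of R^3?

convex

psi is quadratic, so its Hessian is the constant matrix H = [[10, -2, 6], [-2, 8, 2], [6, 2, 8]].
Leading principal minors: 10, 76, 232.
All positive ⇒ H ≻ 0 ⇒ convex.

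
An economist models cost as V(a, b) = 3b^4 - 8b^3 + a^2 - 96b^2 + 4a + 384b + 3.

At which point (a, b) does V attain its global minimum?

(-2, -4)

V(a,b) separates as P(a) + Q(b) + 3, so its minimum is min P + min Q + 3.
P'(a) = 2a + 4 vanishes at a ∈ {-2}; Q'(b) = 12(b - 4)(b - 2)(b + 4) vanishes at b ∈ {-4, 2, 4}.
Local minima of P (where P''>0): P(-2)=-4. Local minima of Q: Q(-4)=-1792, Q(4)=256.
So the global minimum of V is P(-2) + Q(-4) + 3 = -4 − 1792 + 3 = -1793, attained at (-2, -4).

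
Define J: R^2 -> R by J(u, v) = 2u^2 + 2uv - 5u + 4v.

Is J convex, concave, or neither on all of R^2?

neither

J is quadratic, so its Hessian is the constant matrix H = [[4, 2], [2, 0]].
det(H) = -4, tr(H) = 4.
det(H) < 0, so H is indefinite: neither convex nor concave.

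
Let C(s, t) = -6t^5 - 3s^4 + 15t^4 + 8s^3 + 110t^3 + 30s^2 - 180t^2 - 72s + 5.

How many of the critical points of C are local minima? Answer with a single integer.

2

C separates as a function of s plus a function of t, so ∇C=0 decouples.
∂C/∂s = -12(s - 3)(s - 1)(s + 2) = 0 at s ∈ {-2, 1, 3}; ∂C/∂t = -30t(t - 4)(t - 1)(t + 3) = 0 at t ∈ {-3, 0, 1, 4}.
The Hessian is diagonal: diag(C_ss, C_tt). Second derivatives: C_ss(-2)=-180, C_ss(1)=72, C_ss(3)=-120; C_tt(-3)=2520, C_tt(0)=-360, C_tt(1)=360, C_tt(4)=-2520.
Local minima occur where both diagonal entries positive: (1, -3), (1, 1). Count: 2.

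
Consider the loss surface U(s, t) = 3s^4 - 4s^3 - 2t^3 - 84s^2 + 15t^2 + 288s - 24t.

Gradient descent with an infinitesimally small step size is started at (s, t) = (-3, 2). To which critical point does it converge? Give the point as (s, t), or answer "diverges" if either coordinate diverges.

(-4, 1)

U is separable, so gradient descent decouples: s follows -∂U/∂s, t follows -∂U/∂t.
∂U/∂s = 12(s - 3)(s - 2)(s + 4); at s=-3 this is 360, so s decreases.
∂U/∂t = -6(t - 4)(t - 1); at t=2 this is 12, so t decreases.
s converges to its nearest critical value -4 (a local min of the s-part); t converges to 1. The iterate converges to (-4, 1).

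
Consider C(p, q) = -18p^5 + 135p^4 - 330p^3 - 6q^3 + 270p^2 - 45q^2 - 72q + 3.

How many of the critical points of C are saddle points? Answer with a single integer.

C separates as a function of p plus a function of q, so ∇C=0 decouples.
∂C/∂p = -90p(p - 3)(p - 2)(p - 1) = 0 at p ∈ {0, 1, 2, 3}; ∂C/∂q = -18(q + 1)(q + 4) = 0 at q ∈ {-4, -1}.
The Hessian is diagonal: diag(C_pp, C_qq). Second derivatives: C_pp(0)=540, C_pp(1)=-180, C_pp(2)=180, C_pp(3)=-540; C_qq(-4)=54, C_qq(-1)=-54.
Saddle points occur where the two diagonal entries have opposite signs: (0, -1), (1, -4), (2, -1), (3, -4). Count: 4.

4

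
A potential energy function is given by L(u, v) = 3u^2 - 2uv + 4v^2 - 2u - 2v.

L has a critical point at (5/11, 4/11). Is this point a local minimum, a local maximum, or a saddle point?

local minimum

The Hessian of L is constant: H = [[6, -2], [-2, 8]].
det(H) = 6·8 − (-2)² = 44.
det(H) > 0 and tr(H) = 14 > 0, so H is positive definite and the point is a local minimum.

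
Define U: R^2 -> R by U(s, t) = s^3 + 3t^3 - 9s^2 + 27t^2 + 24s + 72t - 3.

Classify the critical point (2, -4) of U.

local maximum

The mixed partial ∂²U/∂s∂t is 0, so the Hessian at any point is diag(U_ss, U_tt) = diag(6(s - 3), 18(t + 3)).
At (2, -4): H = diag(-6, -18).
Both eigenvalues are negative, so H is negative definite: a local maximum.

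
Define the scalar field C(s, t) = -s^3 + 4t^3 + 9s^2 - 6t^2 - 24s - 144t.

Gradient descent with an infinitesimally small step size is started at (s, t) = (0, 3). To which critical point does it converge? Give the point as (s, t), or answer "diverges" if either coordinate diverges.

C is separable, so gradient descent decouples: s follows -∂C/∂s, t follows -∂C/∂t.
∂C/∂s = -3(s - 4)(s - 2); at s=0 this is -24, so s increases.
∂C/∂t = 12(t - 4)(t + 3); at t=3 this is -72, so t increases.
s converges to its nearest critical value 2 (a local min of the s-part); t converges to 4. The iterate converges to (2, 4).

(2, 4)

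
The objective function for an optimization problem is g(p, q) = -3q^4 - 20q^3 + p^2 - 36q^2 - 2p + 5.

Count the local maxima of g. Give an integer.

0

g separates as a function of p plus a function of q, so ∇g=0 decouples.
∂g/∂p = 2(p - 1) = 0 at p ∈ {1}; ∂g/∂q = -12q(q + 2)(q + 3) = 0 at q ∈ {-3, -2, 0}.
The Hessian is diagonal: diag(g_pp, g_qq). Second derivatives: g_pp(1)=2; g_qq(-3)=-36, g_qq(-2)=24, g_qq(0)=-72.
Local maxima occur where both diagonal entries negative: none. Count: 0.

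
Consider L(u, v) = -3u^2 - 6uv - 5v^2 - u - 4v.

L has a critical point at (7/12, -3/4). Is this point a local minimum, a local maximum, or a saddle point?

local maximum

The Hessian of L is constant: H = [[-6, -6], [-6, -10]].
det(H) = (-6)·(-10) − (-6)² = 24.
det(H) > 0 and tr(H) = -16 < 0, so H is negative definite and the point is a local maximum.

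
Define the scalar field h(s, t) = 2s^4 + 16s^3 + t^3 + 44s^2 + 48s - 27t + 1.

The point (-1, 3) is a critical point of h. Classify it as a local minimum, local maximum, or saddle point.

local minimum

The mixed partial ∂²h/∂s∂t is 0, so the Hessian at any point is diag(h_ss, h_tt) = diag(8(3s^2 + 12s + 11), 6t).
At (-1, 3): H = diag(16, 18).
Both eigenvalues are positive, so H is positive definite: a local minimum.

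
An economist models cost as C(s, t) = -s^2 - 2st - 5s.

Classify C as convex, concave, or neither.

neither

C is quadratic, so its Hessian is the constant matrix H = [[-2, -2], [-2, 0]].
det(H) = -4, tr(H) = -2.
det(H) < 0, so H is indefinite: neither convex nor concave.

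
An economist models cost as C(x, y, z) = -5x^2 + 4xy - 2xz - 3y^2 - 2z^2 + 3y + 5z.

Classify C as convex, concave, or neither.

concave

C is quadratic, so its Hessian is the constant matrix H = [[-10, 4, -2], [4, -6, 0], [-2, 0, -4]].
Leading principal minors: -10, 44, -152.
Signs alternate −, +, − ⇒ H ≺ 0 ⇒ concave.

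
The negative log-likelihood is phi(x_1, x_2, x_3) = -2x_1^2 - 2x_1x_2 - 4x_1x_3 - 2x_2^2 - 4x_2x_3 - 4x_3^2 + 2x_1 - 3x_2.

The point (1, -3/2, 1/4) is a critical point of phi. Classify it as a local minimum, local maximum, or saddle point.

The Hessian is constant: H = [[-4, -2, -4], [-2, -4, -4], [-4, -4, -8]].
Leading principal minors: Δ₁ = -4, Δ₂ = 12, Δ₃ = -32.
The minors alternate sign starting negative (−, +, −), so H is negative definite: a local maximum.

local maximum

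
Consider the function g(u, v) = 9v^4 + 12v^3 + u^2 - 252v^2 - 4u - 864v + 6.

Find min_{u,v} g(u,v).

-4414

g(u,v) separates as P(u) + Q(v) + 6, so its minimum is min P + min Q + 6.
P'(u) = 2u - 4 vanishes at u ∈ {2}; Q'(v) = 36(v - 4)(v + 2)(v + 3) vanishes at v ∈ {-3, -2, 4}.
Local minima of P (where P''>0): P(2)=-4. Local minima of Q: Q(-3)=729, Q(4)=-4416.
So the global minimum of g is P(2) + Q(4) + 6 = -4 − 4416 + 6 = -4414, attained at (2, 4).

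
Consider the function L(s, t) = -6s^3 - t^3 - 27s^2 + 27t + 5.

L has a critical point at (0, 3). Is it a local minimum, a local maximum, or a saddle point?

The mixed partial ∂²L/∂s∂t is 0, so the Hessian at any point is diag(L_ss, L_tt) = diag(-18(2s + 3), -6t).
At (0, 3): H = diag(-54, -18).
Both eigenvalues are negative, so H is negative definite: a local maximum.

local maximum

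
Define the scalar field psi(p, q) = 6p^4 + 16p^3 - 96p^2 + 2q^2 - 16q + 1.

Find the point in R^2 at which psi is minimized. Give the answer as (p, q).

(-4, 4)

psi(p,q) separates as A(p) + B(q) + 1, so its minimum is min A + min B + 1.
A'(p) = 24p(p - 2)(p + 4) vanishes at p ∈ {-4, 0, 2}; B'(q) = 4q - 16 vanishes at q ∈ {4}.
Local minima of A (where A''>0): A(-4)=-1024, A(2)=-160. Local minima of B: B(4)=-32.
So the global minimum of psi is A(-4) + B(4) + 1 = -1024 − 32 + 1 = -1055, attained at (-4, 4).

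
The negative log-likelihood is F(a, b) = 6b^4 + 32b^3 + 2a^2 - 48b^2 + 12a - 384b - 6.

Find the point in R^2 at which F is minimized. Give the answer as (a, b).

F(a,b) separates as P(a) + Q(b) − 6, so its minimum is min P + min Q − 6.
P'(a) = 4a + 12 vanishes at a ∈ {-3}; Q'(b) = 24(b - 2)(b + 2)(b + 4) vanishes at b ∈ {-4, -2, 2}.
Local minima of P (where P''>0): P(-3)=-18. Local minima of Q: Q(-4)=256, Q(2)=-608.
So the global minimum of F is P(-3) + Q(2) − 6 = -18 − 608 − 6 = -632, attained at (-3, 2).

(-3, 2)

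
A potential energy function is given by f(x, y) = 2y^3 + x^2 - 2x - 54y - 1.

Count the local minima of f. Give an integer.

f separates as a function of x plus a function of y, so ∇f=0 decouples.
∂f/∂x = 2(x - 1) = 0 at x ∈ {1}; ∂f/∂y = 6(y - 3)(y + 3) = 0 at y ∈ {-3, 3}.
The Hessian is diagonal: diag(f_xx, f_yy). Second derivatives: f_xx(1)=2; f_yy(-3)=-36, f_yy(3)=36.
Local minima occur where both diagonal entries positive: (1, 3). Count: 1.

1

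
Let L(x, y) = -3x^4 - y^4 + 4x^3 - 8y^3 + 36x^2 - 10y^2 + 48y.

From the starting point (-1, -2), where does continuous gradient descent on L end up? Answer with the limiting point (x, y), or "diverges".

L is separable, so gradient descent decouples: x follows -∂L/∂x, y follows -∂L/∂y.
∂L/∂x = -12x(x - 3)(x + 2); at x=-1 this is -48, so x increases.
∂L/∂y = -4(y - 1)(y + 3)(y + 4); at y=-2 this is 24, so y decreases.
x converges to its nearest critical value 0 (a local min of the x-part); y converges to -3. The iterate converges to (0, -3).

(0, -3)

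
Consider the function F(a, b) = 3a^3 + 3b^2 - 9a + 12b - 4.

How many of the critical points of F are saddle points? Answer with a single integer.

F separates as a function of a plus a function of b, so ∇F=0 decouples.
∂F/∂a = 9(a - 1)(a + 1) = 0 at a ∈ {-1, 1}; ∂F/∂b = 6(b + 2) = 0 at b ∈ {-2}.
The Hessian is diagonal: diag(F_aa, F_bb). Second derivatives: F_aa(-1)=-18, F_aa(1)=18; F_bb(-2)=6.
Saddle points occur where the two diagonal entries have opposite signs: (-1, -2). Count: 1.

1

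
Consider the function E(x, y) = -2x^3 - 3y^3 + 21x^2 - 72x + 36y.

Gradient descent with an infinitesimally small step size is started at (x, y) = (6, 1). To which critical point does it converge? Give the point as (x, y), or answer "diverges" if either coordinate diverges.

E is separable, so gradient descent decouples: x follows -∂E/∂x, y follows -∂E/∂y.
∂E/∂x = -6(x - 4)(x - 3); at x=6 this is -36, so x increases.
∂E/∂y = -9(y - 2)(y + 2); at y=1 this is 27, so y decreases.
The x-coordinate has no critical point in that direction and runs off to infinity.

diverges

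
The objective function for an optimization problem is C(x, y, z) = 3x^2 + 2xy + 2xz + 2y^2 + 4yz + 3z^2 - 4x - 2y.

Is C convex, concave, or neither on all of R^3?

convex

C is quadratic, so its Hessian is the constant matrix H = [[6, 2, 2], [2, 4, 4], [2, 4, 6]].
Leading principal minors: 6, 20, 40.
All positive ⇒ H ≻ 0 ⇒ convex.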